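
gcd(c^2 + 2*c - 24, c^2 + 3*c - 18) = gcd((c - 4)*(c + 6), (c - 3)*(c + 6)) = c + 6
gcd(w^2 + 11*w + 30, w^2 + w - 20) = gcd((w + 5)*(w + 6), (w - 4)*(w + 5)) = w + 5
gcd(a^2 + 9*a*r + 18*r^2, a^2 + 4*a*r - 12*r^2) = a + 6*r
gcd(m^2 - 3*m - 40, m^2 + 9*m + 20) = m + 5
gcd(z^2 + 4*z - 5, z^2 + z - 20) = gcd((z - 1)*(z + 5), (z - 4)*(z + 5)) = z + 5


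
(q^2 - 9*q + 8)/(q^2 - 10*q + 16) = (q - 1)/(q - 2)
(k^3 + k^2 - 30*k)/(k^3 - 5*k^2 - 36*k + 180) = k/(k - 6)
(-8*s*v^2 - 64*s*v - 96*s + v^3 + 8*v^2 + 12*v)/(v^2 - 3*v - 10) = (-8*s*v - 48*s + v^2 + 6*v)/(v - 5)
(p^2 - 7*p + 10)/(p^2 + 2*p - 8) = (p - 5)/(p + 4)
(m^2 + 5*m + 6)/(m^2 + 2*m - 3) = (m + 2)/(m - 1)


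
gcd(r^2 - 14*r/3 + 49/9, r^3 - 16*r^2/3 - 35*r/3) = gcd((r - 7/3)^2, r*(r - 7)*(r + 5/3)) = 1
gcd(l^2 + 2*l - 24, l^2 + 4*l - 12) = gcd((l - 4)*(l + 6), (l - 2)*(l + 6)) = l + 6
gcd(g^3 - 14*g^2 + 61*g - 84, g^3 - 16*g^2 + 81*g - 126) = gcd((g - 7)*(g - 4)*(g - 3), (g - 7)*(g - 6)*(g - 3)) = g^2 - 10*g + 21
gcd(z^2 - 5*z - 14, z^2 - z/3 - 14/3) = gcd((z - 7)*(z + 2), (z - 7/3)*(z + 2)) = z + 2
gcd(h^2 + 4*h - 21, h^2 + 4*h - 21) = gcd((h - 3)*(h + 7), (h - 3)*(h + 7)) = h^2 + 4*h - 21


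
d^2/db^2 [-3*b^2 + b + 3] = -6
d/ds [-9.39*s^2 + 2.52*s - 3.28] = 2.52 - 18.78*s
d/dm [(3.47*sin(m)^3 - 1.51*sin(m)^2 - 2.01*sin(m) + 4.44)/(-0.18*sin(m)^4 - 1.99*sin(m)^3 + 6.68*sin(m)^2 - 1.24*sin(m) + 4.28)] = (0.6246*sin(m)^6 - 0.543599999999998*sin(m)^5 + 19.0893*sin(m)^4 - 13.4086*sin(m)^3 + 86.3608*sin(m)^2 - 72.244*sin(m) - 3.0972)*cos(m)/(0.0324*sin(m)^8 + 0.7164*sin(m)^7 + 1.5553*sin(m)^6 - 26.14*sin(m)^5 + 48.0168*sin(m)^4 - 33.6008*sin(m)^3 + 58.7184*sin(m)^2 - 10.6144*sin(m) + 18.3184)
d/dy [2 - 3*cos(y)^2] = 3*sin(2*y)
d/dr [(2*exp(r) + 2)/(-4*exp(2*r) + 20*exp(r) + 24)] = exp(r)/(2*(exp(2*r) - 12*exp(r) + 36))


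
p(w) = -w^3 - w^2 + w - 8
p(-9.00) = 631.00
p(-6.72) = 243.59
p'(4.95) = -82.41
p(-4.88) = 79.52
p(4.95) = -148.84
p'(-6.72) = -121.04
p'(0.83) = -2.73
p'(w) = -3*w^2 - 2*w + 1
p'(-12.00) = -407.00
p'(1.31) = -6.77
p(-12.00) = 1564.00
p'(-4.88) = -60.68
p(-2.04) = -5.71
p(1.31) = -10.65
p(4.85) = -140.76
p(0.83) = -8.43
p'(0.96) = -3.68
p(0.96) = -8.85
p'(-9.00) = -224.00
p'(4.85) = -79.27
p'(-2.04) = -7.40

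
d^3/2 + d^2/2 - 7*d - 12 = (d/2 + 1)*(d - 4)*(d + 3)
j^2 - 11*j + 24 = (j - 8)*(j - 3)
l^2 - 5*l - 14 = (l - 7)*(l + 2)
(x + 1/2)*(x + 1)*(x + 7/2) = x^3 + 5*x^2 + 23*x/4 + 7/4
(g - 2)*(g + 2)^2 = g^3 + 2*g^2 - 4*g - 8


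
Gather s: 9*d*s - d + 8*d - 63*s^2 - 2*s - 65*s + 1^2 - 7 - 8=7*d - 63*s^2 + s*(9*d - 67) - 14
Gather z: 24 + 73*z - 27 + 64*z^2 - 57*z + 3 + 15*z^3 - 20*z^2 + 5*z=15*z^3 + 44*z^2 + 21*z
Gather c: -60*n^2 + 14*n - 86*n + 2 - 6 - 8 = -60*n^2 - 72*n - 12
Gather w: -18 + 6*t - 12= 6*t - 30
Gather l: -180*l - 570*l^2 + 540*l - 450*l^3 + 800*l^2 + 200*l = -450*l^3 + 230*l^2 + 560*l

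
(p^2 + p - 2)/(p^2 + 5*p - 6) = (p + 2)/(p + 6)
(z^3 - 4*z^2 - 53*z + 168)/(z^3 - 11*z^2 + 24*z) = (z + 7)/z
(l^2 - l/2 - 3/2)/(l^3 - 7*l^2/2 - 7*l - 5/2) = (2*l - 3)/(2*l^2 - 9*l - 5)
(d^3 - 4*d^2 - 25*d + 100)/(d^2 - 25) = d - 4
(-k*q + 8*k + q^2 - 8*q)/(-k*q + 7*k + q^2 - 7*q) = (q - 8)/(q - 7)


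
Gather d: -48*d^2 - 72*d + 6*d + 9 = -48*d^2 - 66*d + 9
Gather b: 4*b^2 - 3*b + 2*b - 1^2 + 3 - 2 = 4*b^2 - b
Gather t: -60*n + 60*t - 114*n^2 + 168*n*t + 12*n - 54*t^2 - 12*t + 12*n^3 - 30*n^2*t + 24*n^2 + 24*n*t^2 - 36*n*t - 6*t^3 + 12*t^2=12*n^3 - 90*n^2 - 48*n - 6*t^3 + t^2*(24*n - 42) + t*(-30*n^2 + 132*n + 48)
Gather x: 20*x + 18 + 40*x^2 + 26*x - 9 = 40*x^2 + 46*x + 9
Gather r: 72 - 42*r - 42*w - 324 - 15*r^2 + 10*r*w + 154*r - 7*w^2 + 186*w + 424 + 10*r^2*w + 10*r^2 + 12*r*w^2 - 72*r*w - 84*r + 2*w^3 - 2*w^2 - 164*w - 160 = r^2*(10*w - 5) + r*(12*w^2 - 62*w + 28) + 2*w^3 - 9*w^2 - 20*w + 12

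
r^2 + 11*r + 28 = (r + 4)*(r + 7)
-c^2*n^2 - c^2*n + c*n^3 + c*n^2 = n*(-c + n)*(c*n + c)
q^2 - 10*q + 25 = (q - 5)^2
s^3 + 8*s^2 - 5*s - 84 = (s - 3)*(s + 4)*(s + 7)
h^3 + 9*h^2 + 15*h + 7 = (h + 1)^2*(h + 7)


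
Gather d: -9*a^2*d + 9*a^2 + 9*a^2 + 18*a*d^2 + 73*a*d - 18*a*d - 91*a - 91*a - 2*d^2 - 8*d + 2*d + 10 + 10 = 18*a^2 - 182*a + d^2*(18*a - 2) + d*(-9*a^2 + 55*a - 6) + 20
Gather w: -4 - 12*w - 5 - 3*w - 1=-15*w - 10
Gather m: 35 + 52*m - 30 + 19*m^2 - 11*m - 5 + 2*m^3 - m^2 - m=2*m^3 + 18*m^2 + 40*m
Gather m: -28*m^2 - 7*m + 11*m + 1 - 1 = -28*m^2 + 4*m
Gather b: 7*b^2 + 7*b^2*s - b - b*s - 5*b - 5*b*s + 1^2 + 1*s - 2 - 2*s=b^2*(7*s + 7) + b*(-6*s - 6) - s - 1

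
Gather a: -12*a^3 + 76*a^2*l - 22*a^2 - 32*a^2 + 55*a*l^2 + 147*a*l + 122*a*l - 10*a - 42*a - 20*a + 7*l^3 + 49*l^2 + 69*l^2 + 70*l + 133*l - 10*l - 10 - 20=-12*a^3 + a^2*(76*l - 54) + a*(55*l^2 + 269*l - 72) + 7*l^3 + 118*l^2 + 193*l - 30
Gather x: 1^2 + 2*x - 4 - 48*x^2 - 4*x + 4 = -48*x^2 - 2*x + 1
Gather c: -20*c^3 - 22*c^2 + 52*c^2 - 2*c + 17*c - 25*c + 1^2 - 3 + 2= -20*c^3 + 30*c^2 - 10*c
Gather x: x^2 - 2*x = x^2 - 2*x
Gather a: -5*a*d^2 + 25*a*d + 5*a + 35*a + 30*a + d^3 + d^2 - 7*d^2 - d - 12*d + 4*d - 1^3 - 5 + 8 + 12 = a*(-5*d^2 + 25*d + 70) + d^3 - 6*d^2 - 9*d + 14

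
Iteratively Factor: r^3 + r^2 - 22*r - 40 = (r + 4)*(r^2 - 3*r - 10) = (r + 2)*(r + 4)*(r - 5)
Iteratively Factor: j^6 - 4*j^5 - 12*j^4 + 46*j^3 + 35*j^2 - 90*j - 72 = (j - 3)*(j^5 - j^4 - 15*j^3 + j^2 + 38*j + 24) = (j - 3)*(j + 1)*(j^4 - 2*j^3 - 13*j^2 + 14*j + 24) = (j - 3)*(j - 2)*(j + 1)*(j^3 - 13*j - 12) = (j - 3)*(j - 2)*(j + 1)*(j + 3)*(j^2 - 3*j - 4) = (j - 4)*(j - 3)*(j - 2)*(j + 1)*(j + 3)*(j + 1)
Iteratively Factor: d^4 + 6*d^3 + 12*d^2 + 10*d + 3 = (d + 1)*(d^3 + 5*d^2 + 7*d + 3) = (d + 1)*(d + 3)*(d^2 + 2*d + 1) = (d + 1)^2*(d + 3)*(d + 1)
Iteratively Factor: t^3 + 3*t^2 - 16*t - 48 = (t + 4)*(t^2 - t - 12) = (t - 4)*(t + 4)*(t + 3)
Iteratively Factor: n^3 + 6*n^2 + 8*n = (n + 2)*(n^2 + 4*n) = (n + 2)*(n + 4)*(n)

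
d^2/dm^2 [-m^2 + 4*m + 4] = -2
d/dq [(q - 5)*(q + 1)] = 2*q - 4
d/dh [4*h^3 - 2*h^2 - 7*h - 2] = 12*h^2 - 4*h - 7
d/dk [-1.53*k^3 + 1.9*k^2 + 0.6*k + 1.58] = -4.59*k^2 + 3.8*k + 0.6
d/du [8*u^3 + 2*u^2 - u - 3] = 24*u^2 + 4*u - 1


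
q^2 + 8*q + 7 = (q + 1)*(q + 7)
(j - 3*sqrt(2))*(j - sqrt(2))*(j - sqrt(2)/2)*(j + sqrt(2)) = j^4 - 7*sqrt(2)*j^3/2 + j^2 + 7*sqrt(2)*j - 6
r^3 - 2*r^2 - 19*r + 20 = (r - 5)*(r - 1)*(r + 4)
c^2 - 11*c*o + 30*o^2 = (c - 6*o)*(c - 5*o)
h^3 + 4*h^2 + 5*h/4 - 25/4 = (h - 1)*(h + 5/2)^2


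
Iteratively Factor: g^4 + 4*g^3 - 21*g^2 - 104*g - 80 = (g + 4)*(g^3 - 21*g - 20) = (g - 5)*(g + 4)*(g^2 + 5*g + 4) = (g - 5)*(g + 4)^2*(g + 1)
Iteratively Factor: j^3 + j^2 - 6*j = (j + 3)*(j^2 - 2*j) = (j - 2)*(j + 3)*(j)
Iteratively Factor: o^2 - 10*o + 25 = (o - 5)*(o - 5)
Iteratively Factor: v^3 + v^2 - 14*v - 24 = (v + 3)*(v^2 - 2*v - 8) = (v + 2)*(v + 3)*(v - 4)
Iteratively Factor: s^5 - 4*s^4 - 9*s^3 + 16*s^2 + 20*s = (s)*(s^4 - 4*s^3 - 9*s^2 + 16*s + 20) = s*(s + 2)*(s^3 - 6*s^2 + 3*s + 10) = s*(s - 5)*(s + 2)*(s^2 - s - 2) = s*(s - 5)*(s - 2)*(s + 2)*(s + 1)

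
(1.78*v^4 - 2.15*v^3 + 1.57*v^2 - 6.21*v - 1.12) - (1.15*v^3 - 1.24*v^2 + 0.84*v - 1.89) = 1.78*v^4 - 3.3*v^3 + 2.81*v^2 - 7.05*v + 0.77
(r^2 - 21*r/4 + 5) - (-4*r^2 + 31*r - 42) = 5*r^2 - 145*r/4 + 47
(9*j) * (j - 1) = 9*j^2 - 9*j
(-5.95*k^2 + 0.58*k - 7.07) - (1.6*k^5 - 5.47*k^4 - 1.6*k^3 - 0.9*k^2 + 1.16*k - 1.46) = -1.6*k^5 + 5.47*k^4 + 1.6*k^3 - 5.05*k^2 - 0.58*k - 5.61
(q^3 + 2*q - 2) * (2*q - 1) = 2*q^4 - q^3 + 4*q^2 - 6*q + 2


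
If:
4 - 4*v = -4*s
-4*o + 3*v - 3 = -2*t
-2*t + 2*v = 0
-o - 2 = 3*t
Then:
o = -19/17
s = -22/17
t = -5/17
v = -5/17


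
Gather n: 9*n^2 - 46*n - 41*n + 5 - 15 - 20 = 9*n^2 - 87*n - 30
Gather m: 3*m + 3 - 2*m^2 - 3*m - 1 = 2 - 2*m^2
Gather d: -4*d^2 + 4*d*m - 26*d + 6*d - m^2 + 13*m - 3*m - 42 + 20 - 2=-4*d^2 + d*(4*m - 20) - m^2 + 10*m - 24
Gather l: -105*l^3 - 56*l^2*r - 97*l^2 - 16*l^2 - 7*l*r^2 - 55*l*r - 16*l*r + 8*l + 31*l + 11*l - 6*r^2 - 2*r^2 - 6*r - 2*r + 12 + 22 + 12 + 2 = -105*l^3 + l^2*(-56*r - 113) + l*(-7*r^2 - 71*r + 50) - 8*r^2 - 8*r + 48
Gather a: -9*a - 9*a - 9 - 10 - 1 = -18*a - 20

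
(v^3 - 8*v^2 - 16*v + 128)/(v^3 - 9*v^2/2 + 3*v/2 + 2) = 2*(v^2 - 4*v - 32)/(2*v^2 - v - 1)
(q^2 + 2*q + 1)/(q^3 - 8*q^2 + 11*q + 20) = (q + 1)/(q^2 - 9*q + 20)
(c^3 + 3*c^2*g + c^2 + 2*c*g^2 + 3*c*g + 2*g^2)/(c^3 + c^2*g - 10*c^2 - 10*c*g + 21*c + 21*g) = (c^2 + 2*c*g + c + 2*g)/(c^2 - 10*c + 21)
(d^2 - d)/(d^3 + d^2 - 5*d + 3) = d/(d^2 + 2*d - 3)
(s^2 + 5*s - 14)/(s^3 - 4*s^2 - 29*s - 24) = (-s^2 - 5*s + 14)/(-s^3 + 4*s^2 + 29*s + 24)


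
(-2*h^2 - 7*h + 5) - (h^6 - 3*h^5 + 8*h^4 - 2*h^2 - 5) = -h^6 + 3*h^5 - 8*h^4 - 7*h + 10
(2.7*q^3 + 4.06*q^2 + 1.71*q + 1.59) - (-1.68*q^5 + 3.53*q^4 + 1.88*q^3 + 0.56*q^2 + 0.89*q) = 1.68*q^5 - 3.53*q^4 + 0.82*q^3 + 3.5*q^2 + 0.82*q + 1.59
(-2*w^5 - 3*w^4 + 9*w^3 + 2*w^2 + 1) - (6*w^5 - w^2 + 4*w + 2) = -8*w^5 - 3*w^4 + 9*w^3 + 3*w^2 - 4*w - 1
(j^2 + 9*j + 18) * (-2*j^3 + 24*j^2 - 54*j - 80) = -2*j^5 + 6*j^4 + 126*j^3 - 134*j^2 - 1692*j - 1440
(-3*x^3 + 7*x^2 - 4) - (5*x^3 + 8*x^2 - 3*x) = -8*x^3 - x^2 + 3*x - 4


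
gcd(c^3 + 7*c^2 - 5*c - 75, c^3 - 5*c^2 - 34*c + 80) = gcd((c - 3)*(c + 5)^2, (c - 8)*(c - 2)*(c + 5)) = c + 5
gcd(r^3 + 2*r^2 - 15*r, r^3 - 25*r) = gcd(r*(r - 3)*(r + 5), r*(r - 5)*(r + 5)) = r^2 + 5*r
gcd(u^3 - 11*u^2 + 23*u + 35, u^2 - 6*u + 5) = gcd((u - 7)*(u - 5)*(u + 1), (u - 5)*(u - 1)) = u - 5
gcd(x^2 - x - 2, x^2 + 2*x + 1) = x + 1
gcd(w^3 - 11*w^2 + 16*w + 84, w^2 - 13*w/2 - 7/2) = w - 7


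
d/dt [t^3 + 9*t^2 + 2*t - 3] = 3*t^2 + 18*t + 2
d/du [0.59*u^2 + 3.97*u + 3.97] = 1.18*u + 3.97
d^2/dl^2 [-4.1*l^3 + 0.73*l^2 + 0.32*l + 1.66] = 1.46 - 24.6*l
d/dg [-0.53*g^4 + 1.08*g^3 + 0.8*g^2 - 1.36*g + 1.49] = -2.12*g^3 + 3.24*g^2 + 1.6*g - 1.36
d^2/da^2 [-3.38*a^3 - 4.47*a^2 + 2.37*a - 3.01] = -20.28*a - 8.94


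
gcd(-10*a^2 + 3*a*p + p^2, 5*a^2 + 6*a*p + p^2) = 5*a + p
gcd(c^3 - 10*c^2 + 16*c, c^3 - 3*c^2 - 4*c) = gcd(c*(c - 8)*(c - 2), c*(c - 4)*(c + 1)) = c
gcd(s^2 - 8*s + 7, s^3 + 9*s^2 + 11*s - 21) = s - 1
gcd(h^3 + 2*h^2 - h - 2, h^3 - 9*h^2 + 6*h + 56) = h + 2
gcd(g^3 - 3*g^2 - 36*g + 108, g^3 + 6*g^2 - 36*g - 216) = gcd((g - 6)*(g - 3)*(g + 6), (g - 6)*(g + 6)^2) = g^2 - 36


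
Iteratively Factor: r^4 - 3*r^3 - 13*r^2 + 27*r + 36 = (r - 3)*(r^3 - 13*r - 12) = (r - 3)*(r + 1)*(r^2 - r - 12) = (r - 3)*(r + 1)*(r + 3)*(r - 4)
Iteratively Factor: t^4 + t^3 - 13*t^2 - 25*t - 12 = (t + 1)*(t^3 - 13*t - 12) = (t - 4)*(t + 1)*(t^2 + 4*t + 3) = (t - 4)*(t + 1)*(t + 3)*(t + 1)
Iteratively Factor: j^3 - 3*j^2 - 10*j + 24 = (j - 2)*(j^2 - j - 12) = (j - 4)*(j - 2)*(j + 3)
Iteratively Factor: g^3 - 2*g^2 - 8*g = (g)*(g^2 - 2*g - 8) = g*(g - 4)*(g + 2)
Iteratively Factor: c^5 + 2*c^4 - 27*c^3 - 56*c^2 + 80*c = (c + 4)*(c^4 - 2*c^3 - 19*c^2 + 20*c) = c*(c + 4)*(c^3 - 2*c^2 - 19*c + 20) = c*(c - 5)*(c + 4)*(c^2 + 3*c - 4) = c*(c - 5)*(c - 1)*(c + 4)*(c + 4)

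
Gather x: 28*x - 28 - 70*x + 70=42 - 42*x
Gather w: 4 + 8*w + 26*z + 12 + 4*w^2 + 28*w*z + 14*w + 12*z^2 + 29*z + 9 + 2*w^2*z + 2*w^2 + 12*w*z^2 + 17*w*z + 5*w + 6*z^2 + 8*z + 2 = w^2*(2*z + 6) + w*(12*z^2 + 45*z + 27) + 18*z^2 + 63*z + 27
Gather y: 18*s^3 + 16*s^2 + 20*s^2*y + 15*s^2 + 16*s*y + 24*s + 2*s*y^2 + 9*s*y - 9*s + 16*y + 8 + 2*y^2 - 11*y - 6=18*s^3 + 31*s^2 + 15*s + y^2*(2*s + 2) + y*(20*s^2 + 25*s + 5) + 2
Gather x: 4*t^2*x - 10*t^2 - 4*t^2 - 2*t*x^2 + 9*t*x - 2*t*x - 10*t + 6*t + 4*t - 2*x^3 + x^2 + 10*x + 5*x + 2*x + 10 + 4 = -14*t^2 - 2*x^3 + x^2*(1 - 2*t) + x*(4*t^2 + 7*t + 17) + 14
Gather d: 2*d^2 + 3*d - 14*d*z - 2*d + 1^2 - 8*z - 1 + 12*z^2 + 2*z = 2*d^2 + d*(1 - 14*z) + 12*z^2 - 6*z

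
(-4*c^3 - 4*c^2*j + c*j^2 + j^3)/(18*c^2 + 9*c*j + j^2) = (-4*c^3 - 4*c^2*j + c*j^2 + j^3)/(18*c^2 + 9*c*j + j^2)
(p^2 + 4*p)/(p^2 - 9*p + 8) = p*(p + 4)/(p^2 - 9*p + 8)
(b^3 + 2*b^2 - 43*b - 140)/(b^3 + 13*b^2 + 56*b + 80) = (b - 7)/(b + 4)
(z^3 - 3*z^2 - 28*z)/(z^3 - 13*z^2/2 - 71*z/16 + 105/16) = 16*z*(z + 4)/(16*z^2 + 8*z - 15)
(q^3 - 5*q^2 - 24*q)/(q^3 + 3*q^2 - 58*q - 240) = q*(q + 3)/(q^2 + 11*q + 30)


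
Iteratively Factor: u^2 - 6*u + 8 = (u - 4)*(u - 2)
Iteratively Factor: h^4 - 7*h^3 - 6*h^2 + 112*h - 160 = (h - 5)*(h^3 - 2*h^2 - 16*h + 32) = (h - 5)*(h + 4)*(h^2 - 6*h + 8) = (h - 5)*(h - 2)*(h + 4)*(h - 4)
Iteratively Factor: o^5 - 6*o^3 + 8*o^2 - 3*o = (o - 1)*(o^4 + o^3 - 5*o^2 + 3*o) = (o - 1)*(o + 3)*(o^3 - 2*o^2 + o) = (o - 1)^2*(o + 3)*(o^2 - o) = o*(o - 1)^2*(o + 3)*(o - 1)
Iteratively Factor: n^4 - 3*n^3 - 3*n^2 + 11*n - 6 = (n - 1)*(n^3 - 2*n^2 - 5*n + 6) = (n - 1)^2*(n^2 - n - 6) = (n - 3)*(n - 1)^2*(n + 2)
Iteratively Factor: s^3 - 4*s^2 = (s)*(s^2 - 4*s) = s*(s - 4)*(s)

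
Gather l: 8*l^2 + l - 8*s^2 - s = 8*l^2 + l - 8*s^2 - s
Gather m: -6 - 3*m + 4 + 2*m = -m - 2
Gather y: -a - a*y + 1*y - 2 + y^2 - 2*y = -a + y^2 + y*(-a - 1) - 2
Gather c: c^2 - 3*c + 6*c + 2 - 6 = c^2 + 3*c - 4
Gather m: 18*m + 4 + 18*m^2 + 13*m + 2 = 18*m^2 + 31*m + 6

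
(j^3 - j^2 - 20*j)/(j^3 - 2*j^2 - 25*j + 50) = j*(j + 4)/(j^2 + 3*j - 10)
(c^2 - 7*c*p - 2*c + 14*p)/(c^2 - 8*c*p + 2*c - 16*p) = (c^2 - 7*c*p - 2*c + 14*p)/(c^2 - 8*c*p + 2*c - 16*p)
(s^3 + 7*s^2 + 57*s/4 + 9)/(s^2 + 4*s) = s + 3 + 9/(4*s)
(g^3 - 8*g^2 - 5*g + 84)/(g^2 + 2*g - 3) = (g^2 - 11*g + 28)/(g - 1)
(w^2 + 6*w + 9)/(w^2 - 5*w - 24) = (w + 3)/(w - 8)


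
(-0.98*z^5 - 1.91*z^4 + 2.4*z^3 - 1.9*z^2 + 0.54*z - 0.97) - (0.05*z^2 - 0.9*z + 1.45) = -0.98*z^5 - 1.91*z^4 + 2.4*z^3 - 1.95*z^2 + 1.44*z - 2.42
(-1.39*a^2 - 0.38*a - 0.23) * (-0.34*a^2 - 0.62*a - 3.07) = 0.4726*a^4 + 0.991*a^3 + 4.5811*a^2 + 1.3092*a + 0.7061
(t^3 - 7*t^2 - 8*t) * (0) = 0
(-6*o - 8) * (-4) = 24*o + 32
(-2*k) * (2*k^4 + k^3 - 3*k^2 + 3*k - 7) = -4*k^5 - 2*k^4 + 6*k^3 - 6*k^2 + 14*k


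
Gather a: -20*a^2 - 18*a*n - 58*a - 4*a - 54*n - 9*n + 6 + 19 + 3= -20*a^2 + a*(-18*n - 62) - 63*n + 28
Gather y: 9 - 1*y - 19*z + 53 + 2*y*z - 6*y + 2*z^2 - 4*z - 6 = y*(2*z - 7) + 2*z^2 - 23*z + 56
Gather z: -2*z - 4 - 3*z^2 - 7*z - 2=-3*z^2 - 9*z - 6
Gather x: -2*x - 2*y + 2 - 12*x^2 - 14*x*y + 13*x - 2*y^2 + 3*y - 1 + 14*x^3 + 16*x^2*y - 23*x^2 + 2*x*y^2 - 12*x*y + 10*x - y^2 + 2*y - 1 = 14*x^3 + x^2*(16*y - 35) + x*(2*y^2 - 26*y + 21) - 3*y^2 + 3*y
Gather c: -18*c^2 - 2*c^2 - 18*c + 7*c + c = -20*c^2 - 10*c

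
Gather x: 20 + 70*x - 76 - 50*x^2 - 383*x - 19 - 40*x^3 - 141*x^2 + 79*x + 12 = -40*x^3 - 191*x^2 - 234*x - 63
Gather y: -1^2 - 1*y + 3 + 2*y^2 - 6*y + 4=2*y^2 - 7*y + 6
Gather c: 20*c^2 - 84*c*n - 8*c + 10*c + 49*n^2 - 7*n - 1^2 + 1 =20*c^2 + c*(2 - 84*n) + 49*n^2 - 7*n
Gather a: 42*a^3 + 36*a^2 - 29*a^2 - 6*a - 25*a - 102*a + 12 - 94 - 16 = 42*a^3 + 7*a^2 - 133*a - 98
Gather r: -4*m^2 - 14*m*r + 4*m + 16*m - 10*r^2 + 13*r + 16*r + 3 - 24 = -4*m^2 + 20*m - 10*r^2 + r*(29 - 14*m) - 21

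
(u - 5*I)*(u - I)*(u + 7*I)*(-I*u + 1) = -I*u^4 + 2*u^3 - 36*I*u^2 + 2*u - 35*I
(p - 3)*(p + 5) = p^2 + 2*p - 15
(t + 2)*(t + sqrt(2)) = t^2 + sqrt(2)*t + 2*t + 2*sqrt(2)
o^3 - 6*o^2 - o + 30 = (o - 5)*(o - 3)*(o + 2)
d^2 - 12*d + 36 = (d - 6)^2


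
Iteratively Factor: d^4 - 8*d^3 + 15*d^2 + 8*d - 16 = (d - 4)*(d^3 - 4*d^2 - d + 4) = (d - 4)*(d + 1)*(d^2 - 5*d + 4) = (d - 4)*(d - 1)*(d + 1)*(d - 4)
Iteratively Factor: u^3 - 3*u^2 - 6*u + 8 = (u + 2)*(u^2 - 5*u + 4) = (u - 4)*(u + 2)*(u - 1)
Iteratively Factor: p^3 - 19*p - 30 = (p - 5)*(p^2 + 5*p + 6) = (p - 5)*(p + 3)*(p + 2)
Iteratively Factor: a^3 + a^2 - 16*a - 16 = (a - 4)*(a^2 + 5*a + 4) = (a - 4)*(a + 1)*(a + 4)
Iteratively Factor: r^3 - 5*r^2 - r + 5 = (r - 1)*(r^2 - 4*r - 5) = (r - 5)*(r - 1)*(r + 1)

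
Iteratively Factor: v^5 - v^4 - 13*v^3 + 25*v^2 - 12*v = (v - 1)*(v^4 - 13*v^2 + 12*v) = (v - 3)*(v - 1)*(v^3 + 3*v^2 - 4*v) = (v - 3)*(v - 1)*(v + 4)*(v^2 - v) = v*(v - 3)*(v - 1)*(v + 4)*(v - 1)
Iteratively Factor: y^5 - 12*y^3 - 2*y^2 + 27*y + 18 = (y - 2)*(y^4 + 2*y^3 - 8*y^2 - 18*y - 9) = (y - 2)*(y + 1)*(y^3 + y^2 - 9*y - 9) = (y - 2)*(y + 1)^2*(y^2 - 9) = (y - 3)*(y - 2)*(y + 1)^2*(y + 3)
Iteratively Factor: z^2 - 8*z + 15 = (z - 3)*(z - 5)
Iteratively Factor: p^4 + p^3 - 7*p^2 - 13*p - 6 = (p + 2)*(p^3 - p^2 - 5*p - 3) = (p + 1)*(p + 2)*(p^2 - 2*p - 3) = (p - 3)*(p + 1)*(p + 2)*(p + 1)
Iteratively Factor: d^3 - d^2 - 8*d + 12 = (d + 3)*(d^2 - 4*d + 4) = (d - 2)*(d + 3)*(d - 2)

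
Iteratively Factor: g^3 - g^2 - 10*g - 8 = (g + 2)*(g^2 - 3*g - 4) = (g - 4)*(g + 2)*(g + 1)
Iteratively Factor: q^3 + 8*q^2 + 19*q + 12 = (q + 1)*(q^2 + 7*q + 12) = (q + 1)*(q + 4)*(q + 3)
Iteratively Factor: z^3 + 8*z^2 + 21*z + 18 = (z + 3)*(z^2 + 5*z + 6) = (z + 2)*(z + 3)*(z + 3)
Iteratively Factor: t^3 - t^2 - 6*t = (t)*(t^2 - t - 6) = t*(t - 3)*(t + 2)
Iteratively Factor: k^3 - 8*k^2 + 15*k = (k - 5)*(k^2 - 3*k) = (k - 5)*(k - 3)*(k)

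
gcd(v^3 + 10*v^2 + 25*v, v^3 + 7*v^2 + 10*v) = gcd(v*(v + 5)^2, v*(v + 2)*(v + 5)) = v^2 + 5*v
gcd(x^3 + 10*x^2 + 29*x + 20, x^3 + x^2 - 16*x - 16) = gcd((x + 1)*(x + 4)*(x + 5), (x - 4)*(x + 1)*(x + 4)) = x^2 + 5*x + 4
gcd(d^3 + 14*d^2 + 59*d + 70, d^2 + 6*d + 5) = d + 5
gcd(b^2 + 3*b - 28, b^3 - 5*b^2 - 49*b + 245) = b + 7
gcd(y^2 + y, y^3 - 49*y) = y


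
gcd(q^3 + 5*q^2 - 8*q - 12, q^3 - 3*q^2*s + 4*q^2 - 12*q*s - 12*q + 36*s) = q^2 + 4*q - 12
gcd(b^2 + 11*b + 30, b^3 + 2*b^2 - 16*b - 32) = 1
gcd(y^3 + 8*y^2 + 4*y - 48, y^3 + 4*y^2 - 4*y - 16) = y^2 + 2*y - 8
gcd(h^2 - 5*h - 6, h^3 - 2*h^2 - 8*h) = 1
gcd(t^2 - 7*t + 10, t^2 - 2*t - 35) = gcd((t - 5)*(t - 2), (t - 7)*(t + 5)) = 1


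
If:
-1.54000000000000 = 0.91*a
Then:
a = -1.69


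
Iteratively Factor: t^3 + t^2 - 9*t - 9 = (t + 3)*(t^2 - 2*t - 3) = (t - 3)*(t + 3)*(t + 1)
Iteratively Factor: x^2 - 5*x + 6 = (x - 2)*(x - 3)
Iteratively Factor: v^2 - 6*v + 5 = (v - 5)*(v - 1)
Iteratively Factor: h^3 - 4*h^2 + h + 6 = (h - 2)*(h^2 - 2*h - 3) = (h - 3)*(h - 2)*(h + 1)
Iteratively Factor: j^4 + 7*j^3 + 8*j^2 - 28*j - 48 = (j + 4)*(j^3 + 3*j^2 - 4*j - 12) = (j - 2)*(j + 4)*(j^2 + 5*j + 6) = (j - 2)*(j + 2)*(j + 4)*(j + 3)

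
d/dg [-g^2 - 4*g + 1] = -2*g - 4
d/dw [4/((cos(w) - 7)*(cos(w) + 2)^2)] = 12*(cos(w) - 4)*sin(w)/((cos(w) - 7)^2*(cos(w) + 2)^3)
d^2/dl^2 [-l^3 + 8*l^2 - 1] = 16 - 6*l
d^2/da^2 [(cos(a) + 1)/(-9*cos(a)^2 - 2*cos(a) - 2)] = 9*(34*(1 - cos(a)^2)^2 + 9*cos(a)^5 - 24*cos(a)^3 + 6*cos(a)^2 - 30)/(9*cos(a)^2 + 2*cos(a) + 2)^3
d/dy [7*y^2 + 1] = 14*y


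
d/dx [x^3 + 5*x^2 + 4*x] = 3*x^2 + 10*x + 4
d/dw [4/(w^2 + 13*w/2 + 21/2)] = 8*(-4*w - 13)/(2*w^2 + 13*w + 21)^2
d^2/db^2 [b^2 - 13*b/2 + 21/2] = 2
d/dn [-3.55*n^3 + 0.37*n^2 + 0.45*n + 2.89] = -10.65*n^2 + 0.74*n + 0.45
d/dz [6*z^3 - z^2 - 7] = 2*z*(9*z - 1)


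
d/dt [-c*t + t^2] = -c + 2*t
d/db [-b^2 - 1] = -2*b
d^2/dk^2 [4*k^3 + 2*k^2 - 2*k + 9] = 24*k + 4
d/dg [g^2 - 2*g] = 2*g - 2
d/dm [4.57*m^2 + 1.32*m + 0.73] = 9.14*m + 1.32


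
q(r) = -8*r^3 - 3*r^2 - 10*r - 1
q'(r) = -24*r^2 - 6*r - 10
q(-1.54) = 36.50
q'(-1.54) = -57.68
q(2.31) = -138.72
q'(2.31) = -151.93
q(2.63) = -193.58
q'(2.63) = -191.79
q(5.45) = -1439.64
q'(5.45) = -755.56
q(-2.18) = 89.42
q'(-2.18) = -110.98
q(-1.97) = 68.22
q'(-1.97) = -91.32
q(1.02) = -22.81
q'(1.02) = -41.09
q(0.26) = -3.94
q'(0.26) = -13.18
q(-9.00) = 5678.00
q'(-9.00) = -1900.00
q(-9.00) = 5678.00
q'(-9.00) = -1900.00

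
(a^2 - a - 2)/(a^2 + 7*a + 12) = (a^2 - a - 2)/(a^2 + 7*a + 12)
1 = 1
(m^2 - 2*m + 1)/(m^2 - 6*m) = (m^2 - 2*m + 1)/(m*(m - 6))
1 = 1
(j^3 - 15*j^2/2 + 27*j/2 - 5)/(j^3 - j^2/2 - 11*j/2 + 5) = (2*j^2 - 11*j + 5)/(2*j^2 + 3*j - 5)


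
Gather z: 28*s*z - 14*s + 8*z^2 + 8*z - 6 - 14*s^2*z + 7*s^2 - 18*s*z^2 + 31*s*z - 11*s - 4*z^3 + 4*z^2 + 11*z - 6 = 7*s^2 - 25*s - 4*z^3 + z^2*(12 - 18*s) + z*(-14*s^2 + 59*s + 19) - 12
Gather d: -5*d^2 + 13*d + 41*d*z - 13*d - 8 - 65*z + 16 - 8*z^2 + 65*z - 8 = -5*d^2 + 41*d*z - 8*z^2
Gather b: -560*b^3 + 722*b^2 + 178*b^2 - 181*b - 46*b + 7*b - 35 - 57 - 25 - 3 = -560*b^3 + 900*b^2 - 220*b - 120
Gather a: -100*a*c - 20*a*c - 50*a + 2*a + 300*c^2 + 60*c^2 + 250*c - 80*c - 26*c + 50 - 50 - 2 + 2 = a*(-120*c - 48) + 360*c^2 + 144*c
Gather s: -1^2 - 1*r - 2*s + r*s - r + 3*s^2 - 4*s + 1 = -2*r + 3*s^2 + s*(r - 6)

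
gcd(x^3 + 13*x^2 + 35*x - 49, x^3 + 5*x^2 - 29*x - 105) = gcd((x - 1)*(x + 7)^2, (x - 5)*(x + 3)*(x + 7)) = x + 7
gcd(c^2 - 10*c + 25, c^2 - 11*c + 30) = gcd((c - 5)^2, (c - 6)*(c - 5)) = c - 5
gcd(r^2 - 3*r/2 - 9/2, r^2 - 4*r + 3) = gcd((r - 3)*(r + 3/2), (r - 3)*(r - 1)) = r - 3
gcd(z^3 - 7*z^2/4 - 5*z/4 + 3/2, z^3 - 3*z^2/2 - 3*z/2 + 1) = z^2 - z - 2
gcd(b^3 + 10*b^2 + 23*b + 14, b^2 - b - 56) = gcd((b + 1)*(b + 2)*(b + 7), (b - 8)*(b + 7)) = b + 7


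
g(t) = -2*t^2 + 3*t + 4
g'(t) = 3 - 4*t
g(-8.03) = -149.05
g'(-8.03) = 35.12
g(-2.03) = -10.33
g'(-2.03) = 11.12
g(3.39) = -8.81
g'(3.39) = -10.56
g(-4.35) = -46.90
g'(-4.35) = 20.40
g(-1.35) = -3.70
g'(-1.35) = 8.40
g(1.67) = 3.43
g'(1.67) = -3.68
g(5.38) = -37.75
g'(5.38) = -18.52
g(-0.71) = 0.86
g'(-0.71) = 5.84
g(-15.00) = -491.00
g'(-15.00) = 63.00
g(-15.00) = -491.00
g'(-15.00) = 63.00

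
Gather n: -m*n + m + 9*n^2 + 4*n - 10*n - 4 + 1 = m + 9*n^2 + n*(-m - 6) - 3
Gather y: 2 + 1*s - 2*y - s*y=s + y*(-s - 2) + 2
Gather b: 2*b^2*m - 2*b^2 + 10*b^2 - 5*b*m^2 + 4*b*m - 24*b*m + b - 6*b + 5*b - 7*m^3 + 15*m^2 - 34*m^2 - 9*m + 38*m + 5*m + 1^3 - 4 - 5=b^2*(2*m + 8) + b*(-5*m^2 - 20*m) - 7*m^3 - 19*m^2 + 34*m - 8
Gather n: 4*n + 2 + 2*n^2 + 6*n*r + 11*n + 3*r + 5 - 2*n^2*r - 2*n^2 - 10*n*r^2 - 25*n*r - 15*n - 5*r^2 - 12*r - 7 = -2*n^2*r + n*(-10*r^2 - 19*r) - 5*r^2 - 9*r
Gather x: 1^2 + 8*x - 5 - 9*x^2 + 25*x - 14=-9*x^2 + 33*x - 18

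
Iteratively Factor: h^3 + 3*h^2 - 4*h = (h + 4)*(h^2 - h) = h*(h + 4)*(h - 1)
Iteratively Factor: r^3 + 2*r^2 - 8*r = (r + 4)*(r^2 - 2*r) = (r - 2)*(r + 4)*(r)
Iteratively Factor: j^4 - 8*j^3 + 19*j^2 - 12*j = (j - 1)*(j^3 - 7*j^2 + 12*j) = j*(j - 1)*(j^2 - 7*j + 12) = j*(j - 3)*(j - 1)*(j - 4)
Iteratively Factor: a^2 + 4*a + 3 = (a + 1)*(a + 3)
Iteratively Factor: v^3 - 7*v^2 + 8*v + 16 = (v + 1)*(v^2 - 8*v + 16) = (v - 4)*(v + 1)*(v - 4)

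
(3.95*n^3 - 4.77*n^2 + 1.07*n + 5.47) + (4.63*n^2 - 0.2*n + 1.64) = 3.95*n^3 - 0.14*n^2 + 0.87*n + 7.11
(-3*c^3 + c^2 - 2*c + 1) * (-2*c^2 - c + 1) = 6*c^5 + c^4 + c^2 - 3*c + 1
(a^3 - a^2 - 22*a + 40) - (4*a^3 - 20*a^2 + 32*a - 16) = -3*a^3 + 19*a^2 - 54*a + 56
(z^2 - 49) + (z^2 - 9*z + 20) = 2*z^2 - 9*z - 29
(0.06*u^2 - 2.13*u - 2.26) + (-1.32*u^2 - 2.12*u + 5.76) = -1.26*u^2 - 4.25*u + 3.5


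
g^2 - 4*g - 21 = (g - 7)*(g + 3)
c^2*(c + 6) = c^3 + 6*c^2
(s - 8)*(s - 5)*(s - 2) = s^3 - 15*s^2 + 66*s - 80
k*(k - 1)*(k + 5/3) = k^3 + 2*k^2/3 - 5*k/3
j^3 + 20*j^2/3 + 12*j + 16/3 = (j + 2/3)*(j + 2)*(j + 4)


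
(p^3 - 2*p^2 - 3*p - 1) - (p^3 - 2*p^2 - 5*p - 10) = 2*p + 9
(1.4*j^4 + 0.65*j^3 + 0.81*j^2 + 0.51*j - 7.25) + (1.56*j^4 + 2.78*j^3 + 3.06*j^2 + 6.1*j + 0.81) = 2.96*j^4 + 3.43*j^3 + 3.87*j^2 + 6.61*j - 6.44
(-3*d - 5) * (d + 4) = -3*d^2 - 17*d - 20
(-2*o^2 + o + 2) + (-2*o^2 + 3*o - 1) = -4*o^2 + 4*o + 1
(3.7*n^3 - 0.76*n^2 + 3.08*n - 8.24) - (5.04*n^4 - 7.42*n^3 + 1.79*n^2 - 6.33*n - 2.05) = -5.04*n^4 + 11.12*n^3 - 2.55*n^2 + 9.41*n - 6.19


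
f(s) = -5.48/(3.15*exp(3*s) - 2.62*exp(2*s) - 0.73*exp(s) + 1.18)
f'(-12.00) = 0.00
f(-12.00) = -4.64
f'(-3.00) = -0.20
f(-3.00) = -4.82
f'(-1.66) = -1.54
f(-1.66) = -5.66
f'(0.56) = 2.38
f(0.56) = -0.62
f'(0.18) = 11.22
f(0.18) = -2.80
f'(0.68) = 1.47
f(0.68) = -0.40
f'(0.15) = 12.55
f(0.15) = -3.16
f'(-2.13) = -0.70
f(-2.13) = -5.16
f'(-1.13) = -4.21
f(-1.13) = -7.05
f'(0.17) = 11.65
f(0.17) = -2.92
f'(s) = -5.48*(-9.45*exp(3*s) + 5.24*exp(2*s) + 0.73*exp(s))/(3.15*exp(3*s) - 2.62*exp(2*s) - 0.73*exp(s) + 1.18)^2 = (51.786*exp(2*s) - 28.7152*exp(s) - 4.0004)*exp(s)/(3.15*exp(3*s) - 2.62*exp(2*s) - 0.73*exp(s) + 1.18)^2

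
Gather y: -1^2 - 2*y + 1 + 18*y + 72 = 16*y + 72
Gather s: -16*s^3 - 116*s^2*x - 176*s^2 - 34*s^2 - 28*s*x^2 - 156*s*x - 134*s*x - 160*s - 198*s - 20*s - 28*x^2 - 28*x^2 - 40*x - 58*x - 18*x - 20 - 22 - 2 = -16*s^3 + s^2*(-116*x - 210) + s*(-28*x^2 - 290*x - 378) - 56*x^2 - 116*x - 44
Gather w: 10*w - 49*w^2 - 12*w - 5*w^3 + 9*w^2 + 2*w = -5*w^3 - 40*w^2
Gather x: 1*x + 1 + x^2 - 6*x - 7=x^2 - 5*x - 6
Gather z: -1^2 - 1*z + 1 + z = 0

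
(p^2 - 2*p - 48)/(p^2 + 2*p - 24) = (p - 8)/(p - 4)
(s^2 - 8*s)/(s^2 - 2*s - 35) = s*(8 - s)/(-s^2 + 2*s + 35)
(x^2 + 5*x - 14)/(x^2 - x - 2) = (x + 7)/(x + 1)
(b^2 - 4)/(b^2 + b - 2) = (b - 2)/(b - 1)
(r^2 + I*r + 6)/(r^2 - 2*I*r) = (r + 3*I)/r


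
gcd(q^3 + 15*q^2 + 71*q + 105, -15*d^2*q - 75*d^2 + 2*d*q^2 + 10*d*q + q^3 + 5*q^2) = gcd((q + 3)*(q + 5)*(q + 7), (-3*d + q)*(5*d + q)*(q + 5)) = q + 5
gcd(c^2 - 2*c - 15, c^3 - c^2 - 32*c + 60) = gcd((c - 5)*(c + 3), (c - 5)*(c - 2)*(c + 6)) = c - 5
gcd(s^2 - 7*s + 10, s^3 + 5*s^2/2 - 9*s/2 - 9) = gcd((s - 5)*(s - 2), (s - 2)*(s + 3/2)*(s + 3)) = s - 2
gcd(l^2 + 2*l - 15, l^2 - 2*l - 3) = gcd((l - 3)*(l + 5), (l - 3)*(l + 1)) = l - 3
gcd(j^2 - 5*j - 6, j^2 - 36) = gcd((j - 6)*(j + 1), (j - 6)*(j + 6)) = j - 6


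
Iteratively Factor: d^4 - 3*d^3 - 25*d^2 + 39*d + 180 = (d - 5)*(d^3 + 2*d^2 - 15*d - 36) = (d - 5)*(d + 3)*(d^2 - d - 12) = (d - 5)*(d + 3)^2*(d - 4)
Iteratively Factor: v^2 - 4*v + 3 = (v - 1)*(v - 3)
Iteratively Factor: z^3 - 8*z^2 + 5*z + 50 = (z - 5)*(z^2 - 3*z - 10) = (z - 5)^2*(z + 2)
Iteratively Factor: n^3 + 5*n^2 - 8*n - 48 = (n - 3)*(n^2 + 8*n + 16) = (n - 3)*(n + 4)*(n + 4)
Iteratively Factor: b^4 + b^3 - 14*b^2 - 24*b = (b + 2)*(b^3 - b^2 - 12*b) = (b - 4)*(b + 2)*(b^2 + 3*b) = (b - 4)*(b + 2)*(b + 3)*(b)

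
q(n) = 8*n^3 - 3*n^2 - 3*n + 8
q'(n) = 24*n^2 - 6*n - 3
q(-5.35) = -1286.86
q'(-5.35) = 716.04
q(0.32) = 6.99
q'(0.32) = -2.46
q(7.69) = 3445.57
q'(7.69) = 1370.13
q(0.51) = 6.75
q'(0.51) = 0.18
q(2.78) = 148.35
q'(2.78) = 165.80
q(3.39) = 275.02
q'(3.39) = 252.47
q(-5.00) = -1052.00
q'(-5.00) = 627.00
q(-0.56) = 7.33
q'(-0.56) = 7.89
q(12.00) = 13364.00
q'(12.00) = 3381.00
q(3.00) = 188.00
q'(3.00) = 195.00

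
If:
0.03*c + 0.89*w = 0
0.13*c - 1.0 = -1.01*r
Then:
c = -29.6666666666667*w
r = 3.81848184818482*w + 0.99009900990099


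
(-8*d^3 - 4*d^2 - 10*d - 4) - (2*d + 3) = -8*d^3 - 4*d^2 - 12*d - 7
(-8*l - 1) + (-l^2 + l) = -l^2 - 7*l - 1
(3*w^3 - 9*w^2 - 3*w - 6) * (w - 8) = 3*w^4 - 33*w^3 + 69*w^2 + 18*w + 48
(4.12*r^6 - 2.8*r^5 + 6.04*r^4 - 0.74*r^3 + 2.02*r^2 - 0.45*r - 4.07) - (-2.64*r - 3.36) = 4.12*r^6 - 2.8*r^5 + 6.04*r^4 - 0.74*r^3 + 2.02*r^2 + 2.19*r - 0.71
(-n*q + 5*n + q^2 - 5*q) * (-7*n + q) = 7*n^2*q - 35*n^2 - 8*n*q^2 + 40*n*q + q^3 - 5*q^2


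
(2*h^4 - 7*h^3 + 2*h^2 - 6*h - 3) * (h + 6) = 2*h^5 + 5*h^4 - 40*h^3 + 6*h^2 - 39*h - 18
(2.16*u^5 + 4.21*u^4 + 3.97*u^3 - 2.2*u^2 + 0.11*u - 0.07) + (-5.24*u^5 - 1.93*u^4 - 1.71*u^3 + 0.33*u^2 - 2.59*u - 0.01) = -3.08*u^5 + 2.28*u^4 + 2.26*u^3 - 1.87*u^2 - 2.48*u - 0.08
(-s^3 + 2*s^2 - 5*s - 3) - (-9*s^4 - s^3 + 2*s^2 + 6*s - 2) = 9*s^4 - 11*s - 1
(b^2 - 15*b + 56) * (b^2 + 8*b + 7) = b^4 - 7*b^3 - 57*b^2 + 343*b + 392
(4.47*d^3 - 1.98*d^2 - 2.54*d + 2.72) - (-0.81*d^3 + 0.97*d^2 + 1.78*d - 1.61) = 5.28*d^3 - 2.95*d^2 - 4.32*d + 4.33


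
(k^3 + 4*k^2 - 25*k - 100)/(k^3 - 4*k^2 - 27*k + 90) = (k^2 - k - 20)/(k^2 - 9*k + 18)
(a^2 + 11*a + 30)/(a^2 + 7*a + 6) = (a + 5)/(a + 1)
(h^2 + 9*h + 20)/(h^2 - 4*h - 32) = (h + 5)/(h - 8)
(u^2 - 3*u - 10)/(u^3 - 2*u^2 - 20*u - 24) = (u - 5)/(u^2 - 4*u - 12)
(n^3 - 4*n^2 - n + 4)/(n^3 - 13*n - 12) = (n - 1)/(n + 3)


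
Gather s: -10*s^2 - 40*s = -10*s^2 - 40*s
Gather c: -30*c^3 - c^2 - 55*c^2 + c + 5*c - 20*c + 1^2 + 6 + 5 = -30*c^3 - 56*c^2 - 14*c + 12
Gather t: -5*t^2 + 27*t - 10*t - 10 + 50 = -5*t^2 + 17*t + 40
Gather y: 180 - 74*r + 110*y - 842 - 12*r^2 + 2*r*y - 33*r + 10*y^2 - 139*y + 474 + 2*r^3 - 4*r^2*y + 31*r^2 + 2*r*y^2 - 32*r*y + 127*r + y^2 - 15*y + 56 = 2*r^3 + 19*r^2 + 20*r + y^2*(2*r + 11) + y*(-4*r^2 - 30*r - 44) - 132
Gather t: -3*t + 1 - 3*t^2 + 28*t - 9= -3*t^2 + 25*t - 8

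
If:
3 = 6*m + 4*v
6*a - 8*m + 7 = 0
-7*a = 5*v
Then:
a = 45/22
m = 53/22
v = -63/22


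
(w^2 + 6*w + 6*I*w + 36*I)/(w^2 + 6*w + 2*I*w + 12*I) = (w + 6*I)/(w + 2*I)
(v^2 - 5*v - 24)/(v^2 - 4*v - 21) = (v - 8)/(v - 7)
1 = 1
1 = 1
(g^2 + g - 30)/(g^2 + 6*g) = (g - 5)/g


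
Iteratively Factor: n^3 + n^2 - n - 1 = (n + 1)*(n^2 - 1) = (n - 1)*(n + 1)*(n + 1)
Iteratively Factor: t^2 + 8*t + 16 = (t + 4)*(t + 4)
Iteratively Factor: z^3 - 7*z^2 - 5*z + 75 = (z - 5)*(z^2 - 2*z - 15) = (z - 5)*(z + 3)*(z - 5)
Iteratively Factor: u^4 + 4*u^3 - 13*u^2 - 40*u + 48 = (u - 3)*(u^3 + 7*u^2 + 8*u - 16) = (u - 3)*(u + 4)*(u^2 + 3*u - 4) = (u - 3)*(u + 4)^2*(u - 1)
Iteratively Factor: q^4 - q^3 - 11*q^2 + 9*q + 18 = (q + 3)*(q^3 - 4*q^2 + q + 6) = (q - 2)*(q + 3)*(q^2 - 2*q - 3) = (q - 3)*(q - 2)*(q + 3)*(q + 1)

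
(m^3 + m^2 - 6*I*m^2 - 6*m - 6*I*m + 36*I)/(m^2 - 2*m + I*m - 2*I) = (m^2 + m*(3 - 6*I) - 18*I)/(m + I)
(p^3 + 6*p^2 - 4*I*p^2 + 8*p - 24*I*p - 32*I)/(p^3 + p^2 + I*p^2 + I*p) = (p^3 + p^2*(6 - 4*I) + 8*p*(1 - 3*I) - 32*I)/(p*(p^2 + p*(1 + I) + I))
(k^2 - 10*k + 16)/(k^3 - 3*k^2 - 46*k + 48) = (k - 2)/(k^2 + 5*k - 6)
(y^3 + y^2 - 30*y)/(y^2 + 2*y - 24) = y*(y - 5)/(y - 4)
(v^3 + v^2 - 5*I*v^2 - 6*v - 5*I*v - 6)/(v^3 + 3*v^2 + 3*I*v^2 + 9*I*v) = (v^3 + v^2*(1 - 5*I) - v*(6 + 5*I) - 6)/(v*(v^2 + 3*v*(1 + I) + 9*I))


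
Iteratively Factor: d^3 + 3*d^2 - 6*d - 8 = (d + 1)*(d^2 + 2*d - 8) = (d + 1)*(d + 4)*(d - 2)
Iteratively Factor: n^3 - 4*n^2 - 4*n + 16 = (n + 2)*(n^2 - 6*n + 8) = (n - 2)*(n + 2)*(n - 4)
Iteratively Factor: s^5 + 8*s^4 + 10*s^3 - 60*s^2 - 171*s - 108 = (s + 3)*(s^4 + 5*s^3 - 5*s^2 - 45*s - 36) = (s - 3)*(s + 3)*(s^3 + 8*s^2 + 19*s + 12) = (s - 3)*(s + 3)^2*(s^2 + 5*s + 4) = (s - 3)*(s + 3)^2*(s + 4)*(s + 1)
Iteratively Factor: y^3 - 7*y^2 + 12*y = (y)*(y^2 - 7*y + 12) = y*(y - 4)*(y - 3)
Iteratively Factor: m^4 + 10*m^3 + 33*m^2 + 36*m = (m + 4)*(m^3 + 6*m^2 + 9*m) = (m + 3)*(m + 4)*(m^2 + 3*m) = m*(m + 3)*(m + 4)*(m + 3)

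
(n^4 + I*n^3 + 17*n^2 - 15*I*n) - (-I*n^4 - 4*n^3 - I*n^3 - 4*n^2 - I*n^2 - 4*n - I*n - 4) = n^4 + I*n^4 + 4*n^3 + 2*I*n^3 + 21*n^2 + I*n^2 + 4*n - 14*I*n + 4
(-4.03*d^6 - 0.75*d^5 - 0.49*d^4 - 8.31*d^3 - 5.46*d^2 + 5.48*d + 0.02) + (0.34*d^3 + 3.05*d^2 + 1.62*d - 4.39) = -4.03*d^6 - 0.75*d^5 - 0.49*d^4 - 7.97*d^3 - 2.41*d^2 + 7.1*d - 4.37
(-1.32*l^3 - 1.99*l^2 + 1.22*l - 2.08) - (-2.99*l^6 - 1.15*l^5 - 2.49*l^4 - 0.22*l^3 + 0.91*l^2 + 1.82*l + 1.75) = 2.99*l^6 + 1.15*l^5 + 2.49*l^4 - 1.1*l^3 - 2.9*l^2 - 0.6*l - 3.83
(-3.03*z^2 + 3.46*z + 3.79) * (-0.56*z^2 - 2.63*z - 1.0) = 1.6968*z^4 + 6.0313*z^3 - 8.1922*z^2 - 13.4277*z - 3.79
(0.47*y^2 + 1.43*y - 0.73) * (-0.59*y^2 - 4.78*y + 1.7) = -0.2773*y^4 - 3.0903*y^3 - 5.6057*y^2 + 5.9204*y - 1.241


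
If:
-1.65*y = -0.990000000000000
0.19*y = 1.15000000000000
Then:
No Solution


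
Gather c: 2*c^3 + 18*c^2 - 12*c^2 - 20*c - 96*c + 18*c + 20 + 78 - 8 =2*c^3 + 6*c^2 - 98*c + 90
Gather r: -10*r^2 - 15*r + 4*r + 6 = -10*r^2 - 11*r + 6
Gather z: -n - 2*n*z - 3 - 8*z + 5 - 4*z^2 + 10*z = -n - 4*z^2 + z*(2 - 2*n) + 2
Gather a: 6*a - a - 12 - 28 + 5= 5*a - 35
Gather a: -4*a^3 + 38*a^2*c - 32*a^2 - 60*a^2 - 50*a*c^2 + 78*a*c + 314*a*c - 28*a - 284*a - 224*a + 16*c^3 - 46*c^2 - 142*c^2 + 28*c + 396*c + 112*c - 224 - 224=-4*a^3 + a^2*(38*c - 92) + a*(-50*c^2 + 392*c - 536) + 16*c^3 - 188*c^2 + 536*c - 448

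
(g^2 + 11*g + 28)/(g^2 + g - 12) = (g + 7)/(g - 3)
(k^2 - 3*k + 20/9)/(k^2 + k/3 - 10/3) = (k - 4/3)/(k + 2)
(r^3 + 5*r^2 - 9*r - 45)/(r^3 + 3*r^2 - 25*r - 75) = (r - 3)/(r - 5)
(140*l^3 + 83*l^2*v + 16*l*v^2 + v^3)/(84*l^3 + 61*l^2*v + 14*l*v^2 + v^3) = (5*l + v)/(3*l + v)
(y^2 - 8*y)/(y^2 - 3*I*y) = (y - 8)/(y - 3*I)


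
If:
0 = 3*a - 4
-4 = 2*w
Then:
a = 4/3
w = -2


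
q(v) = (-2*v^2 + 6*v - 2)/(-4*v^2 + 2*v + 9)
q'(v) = (6 - 4*v)/(-4*v^2 + 2*v + 9) + (8*v - 2)*(-2*v^2 + 6*v - 2)/(-4*v^2 + 2*v + 9)^2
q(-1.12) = -6.44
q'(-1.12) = 46.55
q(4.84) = 0.26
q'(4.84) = 0.05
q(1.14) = 0.37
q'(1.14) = 0.67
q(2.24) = -0.21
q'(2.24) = 0.96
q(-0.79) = -1.62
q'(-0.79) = 4.60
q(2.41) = -0.09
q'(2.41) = 0.55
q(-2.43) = 1.46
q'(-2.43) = 0.80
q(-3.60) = 0.99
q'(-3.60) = 0.20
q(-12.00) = 0.61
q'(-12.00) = 0.01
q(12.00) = 0.40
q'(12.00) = 0.01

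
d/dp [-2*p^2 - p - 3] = -4*p - 1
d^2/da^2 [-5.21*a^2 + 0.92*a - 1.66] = -10.4200000000000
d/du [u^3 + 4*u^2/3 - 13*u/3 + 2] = 3*u^2 + 8*u/3 - 13/3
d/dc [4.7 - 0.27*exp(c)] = -0.27*exp(c)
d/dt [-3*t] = -3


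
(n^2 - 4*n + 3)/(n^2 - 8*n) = (n^2 - 4*n + 3)/(n*(n - 8))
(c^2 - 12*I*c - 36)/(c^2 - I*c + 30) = (c - 6*I)/(c + 5*I)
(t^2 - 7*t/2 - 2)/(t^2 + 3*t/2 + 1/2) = (t - 4)/(t + 1)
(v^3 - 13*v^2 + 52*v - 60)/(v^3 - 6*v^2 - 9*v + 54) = (v^2 - 7*v + 10)/(v^2 - 9)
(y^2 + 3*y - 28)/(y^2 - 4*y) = (y + 7)/y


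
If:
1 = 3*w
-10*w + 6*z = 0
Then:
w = 1/3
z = 5/9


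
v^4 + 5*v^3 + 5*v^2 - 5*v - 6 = (v - 1)*(v + 1)*(v + 2)*(v + 3)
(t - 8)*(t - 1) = t^2 - 9*t + 8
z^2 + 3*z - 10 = (z - 2)*(z + 5)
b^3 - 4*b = b*(b - 2)*(b + 2)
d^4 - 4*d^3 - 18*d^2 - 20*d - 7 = (d - 7)*(d + 1)^3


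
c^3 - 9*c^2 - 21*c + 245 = (c - 7)^2*(c + 5)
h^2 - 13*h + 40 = (h - 8)*(h - 5)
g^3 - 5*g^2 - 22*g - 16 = (g - 8)*(g + 1)*(g + 2)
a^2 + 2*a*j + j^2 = (a + j)^2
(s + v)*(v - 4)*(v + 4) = s*v^2 - 16*s + v^3 - 16*v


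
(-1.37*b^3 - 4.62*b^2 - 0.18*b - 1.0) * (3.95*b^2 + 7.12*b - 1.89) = -5.4115*b^5 - 28.0034*b^4 - 31.0161*b^3 + 3.5002*b^2 - 6.7798*b + 1.89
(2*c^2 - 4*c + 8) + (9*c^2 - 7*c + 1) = 11*c^2 - 11*c + 9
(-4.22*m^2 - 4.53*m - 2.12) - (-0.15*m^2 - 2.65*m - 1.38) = -4.07*m^2 - 1.88*m - 0.74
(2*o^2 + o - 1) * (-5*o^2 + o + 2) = -10*o^4 - 3*o^3 + 10*o^2 + o - 2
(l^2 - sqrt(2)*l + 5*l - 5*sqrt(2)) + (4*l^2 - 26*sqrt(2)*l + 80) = 5*l^2 - 27*sqrt(2)*l + 5*l - 5*sqrt(2) + 80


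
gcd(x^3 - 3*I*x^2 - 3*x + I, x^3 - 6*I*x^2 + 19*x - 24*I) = x - I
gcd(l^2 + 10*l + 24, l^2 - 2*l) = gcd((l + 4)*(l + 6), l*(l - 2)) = 1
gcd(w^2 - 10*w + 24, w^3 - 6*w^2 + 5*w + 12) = w - 4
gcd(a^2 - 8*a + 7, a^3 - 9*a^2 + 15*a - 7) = a^2 - 8*a + 7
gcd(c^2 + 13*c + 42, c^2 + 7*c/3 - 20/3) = 1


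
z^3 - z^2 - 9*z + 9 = (z - 3)*(z - 1)*(z + 3)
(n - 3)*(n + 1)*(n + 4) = n^3 + 2*n^2 - 11*n - 12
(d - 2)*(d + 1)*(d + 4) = d^3 + 3*d^2 - 6*d - 8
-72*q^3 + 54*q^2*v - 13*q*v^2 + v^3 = (-6*q + v)*(-4*q + v)*(-3*q + v)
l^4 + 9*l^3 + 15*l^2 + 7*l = l*(l + 1)^2*(l + 7)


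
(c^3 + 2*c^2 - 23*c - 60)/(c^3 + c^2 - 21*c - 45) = (c + 4)/(c + 3)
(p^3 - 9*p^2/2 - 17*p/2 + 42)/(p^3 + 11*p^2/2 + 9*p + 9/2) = (2*p^2 - 15*p + 28)/(2*p^2 + 5*p + 3)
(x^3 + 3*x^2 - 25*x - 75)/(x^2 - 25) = x + 3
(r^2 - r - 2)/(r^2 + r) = (r - 2)/r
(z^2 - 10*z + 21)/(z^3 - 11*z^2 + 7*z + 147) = (z - 3)/(z^2 - 4*z - 21)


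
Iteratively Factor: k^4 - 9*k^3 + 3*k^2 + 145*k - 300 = (k - 3)*(k^3 - 6*k^2 - 15*k + 100) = (k - 5)*(k - 3)*(k^2 - k - 20) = (k - 5)^2*(k - 3)*(k + 4)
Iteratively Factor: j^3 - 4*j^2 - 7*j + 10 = (j - 1)*(j^2 - 3*j - 10) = (j - 5)*(j - 1)*(j + 2)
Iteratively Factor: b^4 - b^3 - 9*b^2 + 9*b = (b - 3)*(b^3 + 2*b^2 - 3*b) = (b - 3)*(b - 1)*(b^2 + 3*b) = b*(b - 3)*(b - 1)*(b + 3)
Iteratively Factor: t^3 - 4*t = (t + 2)*(t^2 - 2*t) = t*(t + 2)*(t - 2)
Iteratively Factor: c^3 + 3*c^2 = (c)*(c^2 + 3*c) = c^2*(c + 3)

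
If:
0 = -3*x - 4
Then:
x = -4/3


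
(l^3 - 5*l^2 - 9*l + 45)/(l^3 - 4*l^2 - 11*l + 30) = (l - 3)/(l - 2)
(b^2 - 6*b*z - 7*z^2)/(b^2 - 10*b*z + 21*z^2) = (-b - z)/(-b + 3*z)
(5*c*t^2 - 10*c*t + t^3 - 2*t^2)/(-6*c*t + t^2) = (-5*c*t + 10*c - t^2 + 2*t)/(6*c - t)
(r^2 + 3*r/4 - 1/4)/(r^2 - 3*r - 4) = (r - 1/4)/(r - 4)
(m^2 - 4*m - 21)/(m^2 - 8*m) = (m^2 - 4*m - 21)/(m*(m - 8))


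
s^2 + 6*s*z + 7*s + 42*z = (s + 7)*(s + 6*z)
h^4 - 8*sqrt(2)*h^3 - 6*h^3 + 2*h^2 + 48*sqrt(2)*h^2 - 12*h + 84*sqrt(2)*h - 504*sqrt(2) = (h - 6)*(h - 7*sqrt(2))*(h - 3*sqrt(2))*(h + 2*sqrt(2))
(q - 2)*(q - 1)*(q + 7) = q^3 + 4*q^2 - 19*q + 14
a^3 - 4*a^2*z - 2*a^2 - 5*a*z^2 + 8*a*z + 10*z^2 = (a - 2)*(a - 5*z)*(a + z)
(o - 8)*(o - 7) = o^2 - 15*o + 56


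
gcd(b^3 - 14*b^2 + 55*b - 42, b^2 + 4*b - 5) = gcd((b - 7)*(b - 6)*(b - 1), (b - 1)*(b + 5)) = b - 1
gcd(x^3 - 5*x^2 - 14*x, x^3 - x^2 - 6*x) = x^2 + 2*x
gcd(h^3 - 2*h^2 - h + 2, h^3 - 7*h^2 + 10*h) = h - 2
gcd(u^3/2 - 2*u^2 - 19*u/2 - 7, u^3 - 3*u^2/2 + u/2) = 1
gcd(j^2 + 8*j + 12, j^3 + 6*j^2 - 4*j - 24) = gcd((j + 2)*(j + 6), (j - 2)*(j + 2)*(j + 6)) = j^2 + 8*j + 12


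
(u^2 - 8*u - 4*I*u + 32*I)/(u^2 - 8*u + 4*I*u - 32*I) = (u - 4*I)/(u + 4*I)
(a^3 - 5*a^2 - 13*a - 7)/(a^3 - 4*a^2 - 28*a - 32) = (-a^3 + 5*a^2 + 13*a + 7)/(-a^3 + 4*a^2 + 28*a + 32)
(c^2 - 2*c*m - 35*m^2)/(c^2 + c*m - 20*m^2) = (c - 7*m)/(c - 4*m)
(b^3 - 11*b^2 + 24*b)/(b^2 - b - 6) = b*(b - 8)/(b + 2)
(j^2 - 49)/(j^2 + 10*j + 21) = (j - 7)/(j + 3)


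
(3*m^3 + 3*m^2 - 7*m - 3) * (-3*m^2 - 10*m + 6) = -9*m^5 - 39*m^4 + 9*m^3 + 97*m^2 - 12*m - 18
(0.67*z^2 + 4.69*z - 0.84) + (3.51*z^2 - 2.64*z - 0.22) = 4.18*z^2 + 2.05*z - 1.06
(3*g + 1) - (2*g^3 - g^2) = -2*g^3 + g^2 + 3*g + 1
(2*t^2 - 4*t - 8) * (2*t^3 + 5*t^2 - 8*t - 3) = 4*t^5 + 2*t^4 - 52*t^3 - 14*t^2 + 76*t + 24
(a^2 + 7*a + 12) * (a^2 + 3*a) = a^4 + 10*a^3 + 33*a^2 + 36*a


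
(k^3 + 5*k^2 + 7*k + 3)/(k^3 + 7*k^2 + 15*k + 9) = (k + 1)/(k + 3)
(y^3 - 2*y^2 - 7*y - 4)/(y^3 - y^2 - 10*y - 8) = (y + 1)/(y + 2)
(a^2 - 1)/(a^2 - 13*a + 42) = (a^2 - 1)/(a^2 - 13*a + 42)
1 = 1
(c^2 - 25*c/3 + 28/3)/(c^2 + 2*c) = (3*c^2 - 25*c + 28)/(3*c*(c + 2))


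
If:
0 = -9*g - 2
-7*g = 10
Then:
No Solution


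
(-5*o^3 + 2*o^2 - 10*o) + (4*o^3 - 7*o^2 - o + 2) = -o^3 - 5*o^2 - 11*o + 2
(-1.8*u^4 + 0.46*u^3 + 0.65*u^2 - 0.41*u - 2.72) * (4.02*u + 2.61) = -7.236*u^5 - 2.8488*u^4 + 3.8136*u^3 + 0.0483000000000002*u^2 - 12.0045*u - 7.0992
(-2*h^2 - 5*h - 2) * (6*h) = -12*h^3 - 30*h^2 - 12*h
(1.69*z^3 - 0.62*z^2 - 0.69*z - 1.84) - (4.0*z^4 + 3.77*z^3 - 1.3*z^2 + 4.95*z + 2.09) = -4.0*z^4 - 2.08*z^3 + 0.68*z^2 - 5.64*z - 3.93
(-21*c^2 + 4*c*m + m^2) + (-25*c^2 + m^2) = -46*c^2 + 4*c*m + 2*m^2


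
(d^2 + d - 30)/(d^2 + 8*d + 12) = (d - 5)/(d + 2)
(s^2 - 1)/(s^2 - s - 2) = (s - 1)/(s - 2)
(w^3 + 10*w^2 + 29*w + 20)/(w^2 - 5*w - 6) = (w^2 + 9*w + 20)/(w - 6)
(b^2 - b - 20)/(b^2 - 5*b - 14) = (-b^2 + b + 20)/(-b^2 + 5*b + 14)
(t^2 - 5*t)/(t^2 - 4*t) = (t - 5)/(t - 4)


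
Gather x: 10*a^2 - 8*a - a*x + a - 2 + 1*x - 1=10*a^2 - 7*a + x*(1 - a) - 3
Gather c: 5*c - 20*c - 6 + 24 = 18 - 15*c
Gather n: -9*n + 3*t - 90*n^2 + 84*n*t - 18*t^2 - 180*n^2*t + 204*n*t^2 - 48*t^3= n^2*(-180*t - 90) + n*(204*t^2 + 84*t - 9) - 48*t^3 - 18*t^2 + 3*t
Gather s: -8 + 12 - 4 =0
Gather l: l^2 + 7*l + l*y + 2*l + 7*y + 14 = l^2 + l*(y + 9) + 7*y + 14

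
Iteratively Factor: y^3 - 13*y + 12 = (y + 4)*(y^2 - 4*y + 3) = (y - 1)*(y + 4)*(y - 3)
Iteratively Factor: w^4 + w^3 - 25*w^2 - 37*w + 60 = (w + 3)*(w^3 - 2*w^2 - 19*w + 20) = (w - 5)*(w + 3)*(w^2 + 3*w - 4) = (w - 5)*(w - 1)*(w + 3)*(w + 4)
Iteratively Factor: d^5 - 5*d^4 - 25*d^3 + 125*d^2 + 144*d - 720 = (d - 5)*(d^4 - 25*d^2 + 144) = (d - 5)*(d - 4)*(d^3 + 4*d^2 - 9*d - 36) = (d - 5)*(d - 4)*(d - 3)*(d^2 + 7*d + 12) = (d - 5)*(d - 4)*(d - 3)*(d + 4)*(d + 3)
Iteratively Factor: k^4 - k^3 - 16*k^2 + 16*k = (k)*(k^3 - k^2 - 16*k + 16) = k*(k - 1)*(k^2 - 16) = k*(k - 1)*(k + 4)*(k - 4)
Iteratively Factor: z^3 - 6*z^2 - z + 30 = (z - 3)*(z^2 - 3*z - 10) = (z - 3)*(z + 2)*(z - 5)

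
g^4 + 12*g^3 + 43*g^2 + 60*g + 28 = (g + 1)*(g + 2)^2*(g + 7)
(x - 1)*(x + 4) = x^2 + 3*x - 4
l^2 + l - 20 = (l - 4)*(l + 5)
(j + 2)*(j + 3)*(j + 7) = j^3 + 12*j^2 + 41*j + 42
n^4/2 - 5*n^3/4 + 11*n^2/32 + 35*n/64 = n*(n/2 + 1/4)*(n - 7/4)*(n - 5/4)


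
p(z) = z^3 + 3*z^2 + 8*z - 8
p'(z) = 3*z^2 + 6*z + 8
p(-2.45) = -24.30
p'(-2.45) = 11.31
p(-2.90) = -30.36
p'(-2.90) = 15.83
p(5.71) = 321.66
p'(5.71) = 140.07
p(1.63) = 17.34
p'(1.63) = 25.75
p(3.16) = 78.79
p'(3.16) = 56.92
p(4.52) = 181.80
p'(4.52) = 96.41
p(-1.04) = -14.20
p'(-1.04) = 5.00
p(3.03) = 71.60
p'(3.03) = 53.72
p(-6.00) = -164.00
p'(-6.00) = 80.00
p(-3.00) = -32.00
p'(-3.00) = 17.00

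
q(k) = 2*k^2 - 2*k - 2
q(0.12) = -2.21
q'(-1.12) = -6.48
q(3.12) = 11.23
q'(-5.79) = -25.16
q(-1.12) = 2.75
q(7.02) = 82.52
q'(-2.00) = -10.00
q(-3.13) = 23.85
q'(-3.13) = -14.52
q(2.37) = 4.49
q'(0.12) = -1.52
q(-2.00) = 10.00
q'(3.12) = 10.48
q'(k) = 4*k - 2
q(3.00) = 10.00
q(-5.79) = 76.63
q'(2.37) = 7.48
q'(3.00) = 10.00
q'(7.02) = 26.08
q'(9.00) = 34.00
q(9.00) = 142.00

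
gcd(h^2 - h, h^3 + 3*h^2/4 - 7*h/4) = h^2 - h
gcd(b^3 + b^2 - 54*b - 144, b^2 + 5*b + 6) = b + 3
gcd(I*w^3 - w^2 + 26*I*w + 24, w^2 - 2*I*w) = 1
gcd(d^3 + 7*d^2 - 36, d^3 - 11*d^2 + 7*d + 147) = d + 3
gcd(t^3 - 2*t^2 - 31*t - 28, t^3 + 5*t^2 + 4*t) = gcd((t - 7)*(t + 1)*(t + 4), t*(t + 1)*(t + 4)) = t^2 + 5*t + 4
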